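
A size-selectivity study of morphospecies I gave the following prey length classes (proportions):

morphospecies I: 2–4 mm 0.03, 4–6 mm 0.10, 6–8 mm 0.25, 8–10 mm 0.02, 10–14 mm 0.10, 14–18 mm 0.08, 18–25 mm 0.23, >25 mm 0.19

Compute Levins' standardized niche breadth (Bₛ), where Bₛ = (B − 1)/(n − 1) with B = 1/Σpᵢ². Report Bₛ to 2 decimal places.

Σpᵢ² = 0.03² + 0.10² + 0.25² + 0.02² + 0.10² + 0.08² + 0.23² + 0.19² = 0.0009 + 0.0100 + 0.0625 + 0.0004 + 0.0100 + 0.0064 + 0.0529 + 0.0361 = 0.1792
B = 1 / 0.1792 = 5.5804
Bₛ = (B − 1)/(n − 1) = (5.5804 − 1)/(8 − 1) = 4.5804/7 = 0.6543

0.65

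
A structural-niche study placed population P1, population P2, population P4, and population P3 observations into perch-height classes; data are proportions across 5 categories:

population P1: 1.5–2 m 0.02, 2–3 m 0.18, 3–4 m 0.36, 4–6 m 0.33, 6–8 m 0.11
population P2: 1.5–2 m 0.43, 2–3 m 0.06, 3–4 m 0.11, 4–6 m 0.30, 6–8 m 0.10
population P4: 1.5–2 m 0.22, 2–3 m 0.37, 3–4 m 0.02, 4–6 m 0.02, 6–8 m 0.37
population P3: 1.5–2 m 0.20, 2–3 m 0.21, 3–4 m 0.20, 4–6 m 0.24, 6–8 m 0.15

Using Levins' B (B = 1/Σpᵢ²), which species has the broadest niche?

population P3

Σp_P1ᵢ² = 0.02² + 0.18² + 0.36² + 0.33² + 0.11² = 0.0004 + 0.0324 + 0.1296 + 0.1089 + 0.0121 = 0.2834
B_P1 = 1 / 0.2834 = 3.5286
Σp_P2ᵢ² = 0.43² + 0.06² + 0.11² + 0.30² + 0.10² = 0.1849 + 0.0036 + 0.0121 + 0.0900 + 0.0100 = 0.3006
B_P2 = 1 / 0.3006 = 3.3267
Σp_P4ᵢ² = 0.22² + 0.37² + 0.02² + 0.02² + 0.37² = 0.0484 + 0.1369 + 0.0004 + 0.0004 + 0.1369 = 0.3230
B_P4 = 1 / 0.3230 = 3.0960
Σp_P3ᵢ² = 0.20² + 0.21² + 0.20² + 0.24² + 0.15² = 0.0400 + 0.0441 + 0.0400 + 0.0576 + 0.0225 = 0.2042
B_P3 = 1 / 0.2042 = 4.8972
Highest B → broadest niche (most generalist): population P3 (B = 4.90).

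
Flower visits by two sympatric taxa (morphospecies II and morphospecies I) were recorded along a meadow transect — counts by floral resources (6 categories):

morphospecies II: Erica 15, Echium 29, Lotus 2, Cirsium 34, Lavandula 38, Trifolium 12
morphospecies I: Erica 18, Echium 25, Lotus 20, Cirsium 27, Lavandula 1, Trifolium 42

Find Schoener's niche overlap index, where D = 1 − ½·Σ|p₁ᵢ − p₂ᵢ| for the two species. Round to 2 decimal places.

0.62

Proportions for morphospecies II (n=130): 15/130=0.1154, 29/130=0.2231, 2/130=0.0154, 34/130=0.2615, 38/130=0.2923, 12/130=0.0923
Proportions for morphospecies I (n=133): 18/133=0.1353, 25/133=0.1880, 20/133=0.1504, 27/133=0.2030, 1/133=0.0075, 42/133=0.3158
Σ|p₁ᵢ − p₂ᵢ| = 0.0199 + 0.0351 + 0.1350 + 0.0585 + 0.2848 + 0.2235 = 0.7568
D = 1 − ½ × 0.7568 = 1 − 0.37840 = 0.62160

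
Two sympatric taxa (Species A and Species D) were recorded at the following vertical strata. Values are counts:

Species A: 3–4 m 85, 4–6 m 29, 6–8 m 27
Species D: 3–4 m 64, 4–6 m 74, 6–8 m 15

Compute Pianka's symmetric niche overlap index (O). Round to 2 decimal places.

0.86

Proportions for Species A (n=141): 85/141=0.6028, 29/141=0.2057, 27/141=0.1915
Proportions for Species D (n=153): 64/153=0.4183, 74/153=0.4837, 15/153=0.0980
Σ p₁ᵢp₂ᵢ = 0.252151 + 0.099497 + 0.018767 = 0.370415
Σp_1ᵢ² = 0.6028² + 0.2057² + 0.1915² = 0.363368 + 0.042312 + 0.036672 = 0.442352
Σp_2ᵢ² = 0.4183² + 0.4837² + 0.0980² = 0.174975 + 0.233966 + 0.009604 = 0.418545
O = 0.370415 / √(0.442352 × 0.418545) = 0.370415 / 0.4302839 = 0.8609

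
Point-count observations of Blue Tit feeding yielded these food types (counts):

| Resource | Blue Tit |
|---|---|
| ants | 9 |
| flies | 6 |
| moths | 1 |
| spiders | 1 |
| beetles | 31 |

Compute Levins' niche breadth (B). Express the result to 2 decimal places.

2.13

Proportions for Blue Tit (n=48): 9/48=0.1875, 6/48=0.1250, 1/48=0.0208, 1/48=0.0208, 31/48=0.6458
Σpᵢ² = 0.1875² + 0.1250² + 0.0208² + 0.0208² + 0.6458² = 0.035156 + 0.015625 + 0.000433 + 0.000433 + 0.417058 = 0.468705
B = 1 / 0.468705 = 2.1335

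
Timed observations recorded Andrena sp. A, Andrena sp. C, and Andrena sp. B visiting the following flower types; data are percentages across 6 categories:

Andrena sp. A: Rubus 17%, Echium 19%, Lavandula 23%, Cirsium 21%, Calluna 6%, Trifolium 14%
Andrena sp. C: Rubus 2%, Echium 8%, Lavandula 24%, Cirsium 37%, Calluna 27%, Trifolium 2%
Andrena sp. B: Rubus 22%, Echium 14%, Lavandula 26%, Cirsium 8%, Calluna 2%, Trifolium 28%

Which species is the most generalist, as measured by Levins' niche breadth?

Convert percentages to proportions (divide by 100).
Σp_Aᵢ² = 0.17² + 0.19² + 0.23² + 0.21² + 0.06² + 0.14² = 0.0289 + 0.0361 + 0.0529 + 0.0441 + 0.0036 + 0.0196 = 0.1852
B_A = 1 / 0.1852 = 5.3996
Σp_Cᵢ² = 0.02² + 0.08² + 0.24² + 0.37² + 0.27² + 0.02² = 0.0004 + 0.0064 + 0.0576 + 0.1369 + 0.0729 + 0.0004 = 0.2746
B_C = 1 / 0.2746 = 3.6417
Σp_Bᵢ² = 0.22² + 0.14² + 0.26² + 0.08² + 0.02² + 0.28² = 0.0484 + 0.0196 + 0.0676 + 0.0064 + 0.0004 + 0.0784 = 0.2208
B_B = 1 / 0.2208 = 4.5290
Highest B → broadest niche (most generalist): Andrena sp. A (B = 5.40).

Andrena sp. A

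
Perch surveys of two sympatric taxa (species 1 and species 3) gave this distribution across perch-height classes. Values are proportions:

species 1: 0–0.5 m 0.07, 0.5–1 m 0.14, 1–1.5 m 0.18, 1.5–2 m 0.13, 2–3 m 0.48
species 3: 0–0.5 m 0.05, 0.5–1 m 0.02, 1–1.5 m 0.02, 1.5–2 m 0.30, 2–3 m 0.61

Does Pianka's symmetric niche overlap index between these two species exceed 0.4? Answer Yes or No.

Yes

Σ p₁ᵢp₂ᵢ = 0.0035 + 0.0028 + 0.0036 + 0.0390 + 0.2928 = 0.3417
Σp_1ᵢ² = 0.07² + 0.14² + 0.18² + 0.13² + 0.48² = 0.0049 + 0.0196 + 0.0324 + 0.0169 + 0.2304 = 0.3042
Σp_2ᵢ² = 0.05² + 0.02² + 0.02² + 0.30² + 0.61² = 0.0025 + 0.0004 + 0.0004 + 0.0900 + 0.3721 = 0.4654
O = 0.3417 / √(0.3042 × 0.4654) = 0.3417 / 0.37626 = 0.9081
O = 0.9081 > 0.4 → Yes.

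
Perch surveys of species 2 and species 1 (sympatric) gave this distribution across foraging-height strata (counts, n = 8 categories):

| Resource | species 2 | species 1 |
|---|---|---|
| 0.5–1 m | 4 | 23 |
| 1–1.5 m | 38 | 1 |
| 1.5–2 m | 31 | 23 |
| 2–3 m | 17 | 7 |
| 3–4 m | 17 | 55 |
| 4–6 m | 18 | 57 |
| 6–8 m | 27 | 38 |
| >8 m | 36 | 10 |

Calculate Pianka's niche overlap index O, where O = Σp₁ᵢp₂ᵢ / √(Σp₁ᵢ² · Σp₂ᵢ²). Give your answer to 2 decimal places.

Proportions for species 2 (n=188): 4/188=0.0213, 38/188=0.2021, 31/188=0.1649, 17/188=0.0904, 17/188=0.0904, 18/188=0.0957, 27/188=0.1436, 36/188=0.1915
Proportions for species 1 (n=214): 23/214=0.1075, 1/214=0.0047, 23/214=0.1075, 7/214=0.0327, 55/214=0.2570, 57/214=0.2664, 38/214=0.1776, 10/214=0.0467
Σ p₁ᵢp₂ᵢ = 0.002290 + 0.000950 + 0.017727 + 0.002956 + 0.023233 + 0.025494 + 0.025503 + 0.008943 = 0.107096
Σp_1ᵢ² = 0.0213² + 0.2021² + 0.1649² + 0.0904² + 0.0904² + 0.0957² + 0.1436² + 0.1915² = 0.000454 + 0.040844 + 0.027192 + 0.008172 + 0.008172 + 0.009158 + 0.020621 + 0.036672 = 0.151285
Σp_2ᵢ² = 0.1075² + 0.0047² + 0.1075² + 0.0327² + 0.2570² + 0.2664² + 0.1776² + 0.0467² = 0.011556 + 0.000022 + 0.011556 + 0.001069 + 0.066049 + 0.070969 + 0.031542 + 0.002181 = 0.194944
O = 0.107096 / √(0.151285 × 0.194944) = 0.107096 / 0.1717326 = 0.6236

0.62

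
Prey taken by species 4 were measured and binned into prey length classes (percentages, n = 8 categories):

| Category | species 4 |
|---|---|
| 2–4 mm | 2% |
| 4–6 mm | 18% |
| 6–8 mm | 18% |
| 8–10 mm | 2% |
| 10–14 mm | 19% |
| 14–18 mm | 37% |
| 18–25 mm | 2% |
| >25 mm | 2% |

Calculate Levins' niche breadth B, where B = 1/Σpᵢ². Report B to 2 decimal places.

4.18

Convert percentages to proportions (divide by 100).
Σpᵢ² = 0.02² + 0.18² + 0.18² + 0.02² + 0.19² + 0.37² + 0.02² + 0.02² = 0.0004 + 0.0324 + 0.0324 + 0.0004 + 0.0361 + 0.1369 + 0.0004 + 0.0004 = 0.2394
B = 1 / 0.2394 = 4.1771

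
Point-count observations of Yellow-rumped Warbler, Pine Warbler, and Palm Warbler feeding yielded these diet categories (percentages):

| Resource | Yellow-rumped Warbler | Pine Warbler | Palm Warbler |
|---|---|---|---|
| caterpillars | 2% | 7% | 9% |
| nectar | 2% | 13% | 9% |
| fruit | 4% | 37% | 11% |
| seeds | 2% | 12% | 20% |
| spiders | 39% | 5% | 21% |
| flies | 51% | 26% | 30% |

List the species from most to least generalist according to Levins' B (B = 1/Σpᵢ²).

Palm Warbler > Pine Warbler > Yellow-rumped Warbler

Convert percentages to proportions (divide by 100).
Σp_Yellᵢ² = 0.02² + 0.02² + 0.04² + 0.02² + 0.39² + 0.51² = 0.0004 + 0.0004 + 0.0016 + 0.0004 + 0.1521 + 0.2601 = 0.4150
B_Yell = 1 / 0.4150 = 2.4096
Σp_Pineᵢ² = 0.07² + 0.13² + 0.37² + 0.12² + 0.05² + 0.26² = 0.0049 + 0.0169 + 0.1369 + 0.0144 + 0.0025 + 0.0676 = 0.2432
B_Pine = 1 / 0.2432 = 4.1118
Σp_Palmᵢ² = 0.09² + 0.09² + 0.11² + 0.20² + 0.21² + 0.30² = 0.0081 + 0.0081 + 0.0121 + 0.0400 + 0.0441 + 0.0900 = 0.2024
B_Palm = 1 / 0.2024 = 4.9407
Ranking by B (broadest → narrowest): Palm Warbler (4.94) > Pine Warbler (4.11) > Yellow-rumped Warbler (2.41)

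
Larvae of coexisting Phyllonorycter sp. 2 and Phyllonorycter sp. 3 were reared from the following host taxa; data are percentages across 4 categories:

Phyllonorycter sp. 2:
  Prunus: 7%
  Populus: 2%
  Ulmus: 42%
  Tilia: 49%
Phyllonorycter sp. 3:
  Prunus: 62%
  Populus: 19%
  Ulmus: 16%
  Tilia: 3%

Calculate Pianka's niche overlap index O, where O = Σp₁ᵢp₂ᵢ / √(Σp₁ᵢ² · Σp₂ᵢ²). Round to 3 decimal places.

0.297

Convert percentages to proportions (divide by 100).
Σ p₁ᵢp₂ᵢ = 0.0434 + 0.0038 + 0.0672 + 0.0147 = 0.1291
Σp_1ᵢ² = 0.07² + 0.02² + 0.42² + 0.49² = 0.0049 + 0.0004 + 0.1764 + 0.2401 = 0.4218
Σp_2ᵢ² = 0.62² + 0.19² + 0.16² + 0.03² = 0.3844 + 0.0361 + 0.0256 + 0.0009 = 0.4470
O = 0.1291 / √(0.4218 × 0.4470) = 0.1291 / 0.434217 = 0.29732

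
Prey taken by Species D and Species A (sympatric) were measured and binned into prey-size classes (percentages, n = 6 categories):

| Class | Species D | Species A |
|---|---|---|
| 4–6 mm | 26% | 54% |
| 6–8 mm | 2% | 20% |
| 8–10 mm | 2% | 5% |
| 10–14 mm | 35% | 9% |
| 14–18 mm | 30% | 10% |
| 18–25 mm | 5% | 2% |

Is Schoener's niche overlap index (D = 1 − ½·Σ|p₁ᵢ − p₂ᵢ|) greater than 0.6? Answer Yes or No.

No

Convert percentages to proportions (divide by 100).
Σ|p₁ᵢ − p₂ᵢ| = 0.28 + 0.18 + 0.03 + 0.26 + 0.20 + 0.03 = 0.98
D = 1 − ½ × 0.98 = 1 − 0.490 = 0.5100
D = 0.5100 < 0.6 → No.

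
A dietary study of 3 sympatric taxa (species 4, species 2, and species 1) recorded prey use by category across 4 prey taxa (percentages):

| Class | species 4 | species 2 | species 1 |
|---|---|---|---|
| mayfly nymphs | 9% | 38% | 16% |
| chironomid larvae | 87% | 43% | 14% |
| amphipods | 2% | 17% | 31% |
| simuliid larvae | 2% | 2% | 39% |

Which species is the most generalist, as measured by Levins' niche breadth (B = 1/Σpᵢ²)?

species 1

Convert percentages to proportions (divide by 100).
Σp_4ᵢ² = 0.09² + 0.87² + 0.02² + 0.02² = 0.0081 + 0.7569 + 0.0004 + 0.0004 = 0.7658
B_4 = 1 / 0.7658 = 1.3058
Σp_2ᵢ² = 0.38² + 0.43² + 0.17² + 0.02² = 0.1444 + 0.1849 + 0.0289 + 0.0004 = 0.3586
B_2 = 1 / 0.3586 = 2.7886
Σp_1ᵢ² = 0.16² + 0.14² + 0.31² + 0.39² = 0.0256 + 0.0196 + 0.0961 + 0.1521 = 0.2934
B_1 = 1 / 0.2934 = 3.4083
Highest B → broadest niche (most generalist): species 1 (B = 3.41).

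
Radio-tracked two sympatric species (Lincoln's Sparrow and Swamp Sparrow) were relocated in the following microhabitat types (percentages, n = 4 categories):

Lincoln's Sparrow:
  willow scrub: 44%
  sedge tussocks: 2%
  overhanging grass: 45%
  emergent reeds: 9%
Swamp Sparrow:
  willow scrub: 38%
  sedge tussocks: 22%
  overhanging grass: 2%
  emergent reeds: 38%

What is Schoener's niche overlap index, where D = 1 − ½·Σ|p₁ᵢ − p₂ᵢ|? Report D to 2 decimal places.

Convert percentages to proportions (divide by 100).
Σ|p₁ᵢ − p₂ᵢ| = 0.06 + 0.20 + 0.43 + 0.29 = 0.98
D = 1 − ½ × 0.98 = 1 − 0.490 = 0.5100

0.51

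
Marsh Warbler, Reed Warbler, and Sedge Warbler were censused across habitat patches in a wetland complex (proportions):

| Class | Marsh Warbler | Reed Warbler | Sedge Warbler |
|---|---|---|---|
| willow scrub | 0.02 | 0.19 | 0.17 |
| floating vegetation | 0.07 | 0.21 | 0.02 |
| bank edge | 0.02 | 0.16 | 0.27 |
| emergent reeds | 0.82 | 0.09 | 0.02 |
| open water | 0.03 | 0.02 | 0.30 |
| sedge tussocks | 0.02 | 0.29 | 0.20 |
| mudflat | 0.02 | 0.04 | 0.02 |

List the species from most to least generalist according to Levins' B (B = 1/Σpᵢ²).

Σp_Marsᵢ² = 0.02² + 0.07² + 0.02² + 0.82² + 0.03² + 0.02² + 0.02² = 0.0004 + 0.0049 + 0.0004 + 0.6724 + 0.0009 + 0.0004 + 0.0004 = 0.6798
B_Mars = 1 / 0.6798 = 1.4710
Σp_Reedᵢ² = 0.19² + 0.21² + 0.16² + 0.09² + 0.02² + 0.29² + 0.04² = 0.0361 + 0.0441 + 0.0256 + 0.0081 + 0.0004 + 0.0841 + 0.0016 = 0.2000
B_Reed = 1 / 0.2000 = 5.0000
Σp_Sedgᵢ² = 0.17² + 0.02² + 0.27² + 0.02² + 0.30² + 0.20² + 0.02² = 0.0289 + 0.0004 + 0.0729 + 0.0004 + 0.0900 + 0.0400 + 0.0004 = 0.2330
B_Sedg = 1 / 0.2330 = 4.2918
Ranking by B (broadest → narrowest): Reed Warbler (5.00) > Sedge Warbler (4.29) > Marsh Warbler (1.47)

Reed Warbler > Sedge Warbler > Marsh Warbler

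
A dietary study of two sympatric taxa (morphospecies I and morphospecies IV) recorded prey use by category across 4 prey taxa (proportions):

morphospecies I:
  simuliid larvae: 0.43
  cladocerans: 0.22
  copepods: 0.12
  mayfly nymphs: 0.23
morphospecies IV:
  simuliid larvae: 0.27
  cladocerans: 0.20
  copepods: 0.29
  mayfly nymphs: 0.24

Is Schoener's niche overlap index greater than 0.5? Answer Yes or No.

Yes

Σ|p₁ᵢ − p₂ᵢ| = 0.16 + 0.02 + 0.17 + 0.01 = 0.36
D = 1 − ½ × 0.36 = 1 − 0.180 = 0.8200
D = 0.8200 > 0.5 → Yes.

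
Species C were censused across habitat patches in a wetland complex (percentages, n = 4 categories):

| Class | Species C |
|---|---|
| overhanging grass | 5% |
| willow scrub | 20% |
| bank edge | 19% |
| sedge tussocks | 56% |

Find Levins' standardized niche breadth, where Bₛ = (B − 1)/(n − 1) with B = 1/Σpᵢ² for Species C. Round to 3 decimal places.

Convert percentages to proportions (divide by 100).
Σpᵢ² = 0.05² + 0.20² + 0.19² + 0.56² = 0.0025 + 0.0400 + 0.0361 + 0.3136 = 0.3922
B = 1 / 0.3922 = 2.54972
Bₛ = (B − 1)/(n − 1) = (2.54972 − 1)/(4 − 1) = 1.54972/3 = 0.51657

0.517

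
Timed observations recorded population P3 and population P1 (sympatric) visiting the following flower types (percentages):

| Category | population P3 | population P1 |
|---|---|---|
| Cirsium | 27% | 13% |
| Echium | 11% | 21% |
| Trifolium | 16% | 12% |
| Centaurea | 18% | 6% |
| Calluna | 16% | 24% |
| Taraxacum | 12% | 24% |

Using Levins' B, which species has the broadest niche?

population P3

Convert percentages to proportions (divide by 100).
Σp_P3ᵢ² = 0.27² + 0.11² + 0.16² + 0.18² + 0.16² + 0.12² = 0.0729 + 0.0121 + 0.0256 + 0.0324 + 0.0256 + 0.0144 = 0.1830
B_P3 = 1 / 0.1830 = 5.4645
Σp_P1ᵢ² = 0.13² + 0.21² + 0.12² + 0.06² + 0.24² + 0.24² = 0.0169 + 0.0441 + 0.0144 + 0.0036 + 0.0576 + 0.0576 = 0.1942
B_P1 = 1 / 0.1942 = 5.1493
Highest B → broadest niche (most generalist): population P3 (B = 5.46).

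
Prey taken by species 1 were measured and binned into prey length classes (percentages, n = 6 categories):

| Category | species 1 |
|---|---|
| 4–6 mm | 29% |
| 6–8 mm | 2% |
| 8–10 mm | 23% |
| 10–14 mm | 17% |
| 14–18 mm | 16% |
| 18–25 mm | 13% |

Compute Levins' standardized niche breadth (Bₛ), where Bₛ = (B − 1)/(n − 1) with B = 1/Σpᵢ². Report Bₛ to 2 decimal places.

0.76

Convert percentages to proportions (divide by 100).
Σpᵢ² = 0.29² + 0.02² + 0.23² + 0.17² + 0.16² + 0.13² = 0.0841 + 0.0004 + 0.0529 + 0.0289 + 0.0256 + 0.0169 = 0.2088
B = 1 / 0.2088 = 4.7893
Bₛ = (B − 1)/(n − 1) = (4.7893 − 1)/(6 − 1) = 3.7893/5 = 0.7579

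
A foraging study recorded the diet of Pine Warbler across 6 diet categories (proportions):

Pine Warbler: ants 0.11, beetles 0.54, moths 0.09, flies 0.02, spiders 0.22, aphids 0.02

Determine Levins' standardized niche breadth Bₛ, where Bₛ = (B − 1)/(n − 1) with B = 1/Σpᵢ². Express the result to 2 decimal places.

0.35

Σpᵢ² = 0.11² + 0.54² + 0.09² + 0.02² + 0.22² + 0.02² = 0.0121 + 0.2916 + 0.0081 + 0.0004 + 0.0484 + 0.0004 = 0.3610
B = 1 / 0.3610 = 2.7701
Bₛ = (B − 1)/(n − 1) = (2.7701 − 1)/(6 − 1) = 1.7701/5 = 0.3540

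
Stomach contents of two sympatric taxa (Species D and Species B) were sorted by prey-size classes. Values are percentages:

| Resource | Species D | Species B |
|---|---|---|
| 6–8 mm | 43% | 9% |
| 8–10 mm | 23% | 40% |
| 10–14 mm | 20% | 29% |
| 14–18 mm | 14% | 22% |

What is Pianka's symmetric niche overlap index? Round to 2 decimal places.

0.73

Convert percentages to proportions (divide by 100).
Σ p₁ᵢp₂ᵢ = 0.0387 + 0.0920 + 0.0580 + 0.0308 = 0.2195
Σp_1ᵢ² = 0.43² + 0.23² + 0.20² + 0.14² = 0.1849 + 0.0529 + 0.0400 + 0.0196 = 0.2974
Σp_2ᵢ² = 0.09² + 0.40² + 0.29² + 0.22² = 0.0081 + 0.1600 + 0.0841 + 0.0484 = 0.3006
O = 0.2195 / √(0.2974 × 0.3006) = 0.2195 / 0.29900 = 0.7341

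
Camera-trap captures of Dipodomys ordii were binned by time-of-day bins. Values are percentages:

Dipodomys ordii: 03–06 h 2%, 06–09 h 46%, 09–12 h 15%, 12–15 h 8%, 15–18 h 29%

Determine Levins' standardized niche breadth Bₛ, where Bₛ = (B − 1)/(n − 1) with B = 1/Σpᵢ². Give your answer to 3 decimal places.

Convert percentages to proportions (divide by 100).
Σpᵢ² = 0.02² + 0.46² + 0.15² + 0.08² + 0.29² = 0.0004 + 0.2116 + 0.0225 + 0.0064 + 0.0841 = 0.3250
B = 1 / 0.3250 = 3.07692
Bₛ = (B − 1)/(n − 1) = (3.07692 − 1)/(5 − 1) = 2.07692/4 = 0.51923

0.519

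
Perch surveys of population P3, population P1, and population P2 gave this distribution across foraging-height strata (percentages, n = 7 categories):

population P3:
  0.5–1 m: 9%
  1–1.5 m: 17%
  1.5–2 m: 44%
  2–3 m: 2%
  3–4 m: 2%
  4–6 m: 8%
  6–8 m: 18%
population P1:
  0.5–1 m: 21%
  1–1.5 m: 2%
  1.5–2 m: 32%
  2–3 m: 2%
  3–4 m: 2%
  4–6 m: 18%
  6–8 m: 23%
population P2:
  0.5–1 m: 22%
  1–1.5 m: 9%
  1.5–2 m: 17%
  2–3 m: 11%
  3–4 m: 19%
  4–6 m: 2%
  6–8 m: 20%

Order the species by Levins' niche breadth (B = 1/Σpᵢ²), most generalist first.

population P2 > population P1 > population P3

Convert percentages to proportions (divide by 100).
Σp_P3ᵢ² = 0.09² + 0.17² + 0.44² + 0.02² + 0.02² + 0.08² + 0.18² = 0.0081 + 0.0289 + 0.1936 + 0.0004 + 0.0004 + 0.0064 + 0.0324 = 0.2702
B_P3 = 1 / 0.2702 = 3.7010
Σp_P1ᵢ² = 0.21² + 0.02² + 0.32² + 0.02² + 0.02² + 0.18² + 0.23² = 0.0441 + 0.0004 + 0.1024 + 0.0004 + 0.0004 + 0.0324 + 0.0529 = 0.2330
B_P1 = 1 / 0.2330 = 4.2918
Σp_P2ᵢ² = 0.22² + 0.09² + 0.17² + 0.11² + 0.19² + 0.02² + 0.20² = 0.0484 + 0.0081 + 0.0289 + 0.0121 + 0.0361 + 0.0004 + 0.0400 = 0.1740
B_P2 = 1 / 0.1740 = 5.7471
Ranking by B (broadest → narrowest): population P2 (5.75) > population P1 (4.29) > population P3 (3.70)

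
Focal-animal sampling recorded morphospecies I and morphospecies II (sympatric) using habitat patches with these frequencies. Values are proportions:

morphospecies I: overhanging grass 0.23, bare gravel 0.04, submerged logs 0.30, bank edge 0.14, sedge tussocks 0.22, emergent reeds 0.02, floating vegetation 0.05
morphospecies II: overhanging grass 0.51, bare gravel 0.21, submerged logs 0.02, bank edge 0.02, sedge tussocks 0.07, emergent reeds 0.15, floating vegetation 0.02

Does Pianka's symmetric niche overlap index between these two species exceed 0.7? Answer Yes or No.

Σ p₁ᵢp₂ᵢ = 0.1173 + 0.0084 + 0.0060 + 0.0028 + 0.0154 + 0.0030 + 0.0010 = 0.1539
Σp_1ᵢ² = 0.23² + 0.04² + 0.30² + 0.14² + 0.22² + 0.02² + 0.05² = 0.0529 + 0.0016 + 0.0900 + 0.0196 + 0.0484 + 0.0004 + 0.0025 = 0.2154
Σp_2ᵢ² = 0.51² + 0.21² + 0.02² + 0.02² + 0.07² + 0.15² + 0.02² = 0.2601 + 0.0441 + 0.0004 + 0.0004 + 0.0049 + 0.0225 + 0.0004 = 0.3328
O = 0.1539 / √(0.2154 × 0.3328) = 0.1539 / 0.26774 = 0.5748
O = 0.5748 < 0.7 → No.

No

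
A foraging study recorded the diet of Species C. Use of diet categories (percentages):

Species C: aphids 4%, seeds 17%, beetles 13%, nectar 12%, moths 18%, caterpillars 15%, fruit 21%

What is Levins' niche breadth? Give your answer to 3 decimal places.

6.219

Convert percentages to proportions (divide by 100).
Σpᵢ² = 0.04² + 0.17² + 0.13² + 0.12² + 0.18² + 0.15² + 0.21² = 0.0016 + 0.0289 + 0.0169 + 0.0144 + 0.0324 + 0.0225 + 0.0441 = 0.1608
B = 1 / 0.1608 = 6.21891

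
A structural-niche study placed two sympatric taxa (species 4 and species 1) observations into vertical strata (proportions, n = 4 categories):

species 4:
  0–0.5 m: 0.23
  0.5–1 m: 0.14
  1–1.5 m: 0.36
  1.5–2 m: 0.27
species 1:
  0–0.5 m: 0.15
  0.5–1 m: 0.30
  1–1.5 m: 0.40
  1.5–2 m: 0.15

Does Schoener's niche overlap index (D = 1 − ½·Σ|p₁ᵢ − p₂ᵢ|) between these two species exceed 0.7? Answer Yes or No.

Σ|p₁ᵢ − p₂ᵢ| = 0.08 + 0.16 + 0.04 + 0.12 = 0.40
D = 1 − ½ × 0.40 = 1 − 0.200 = 0.8000
D = 0.8000 > 0.7 → Yes.

Yes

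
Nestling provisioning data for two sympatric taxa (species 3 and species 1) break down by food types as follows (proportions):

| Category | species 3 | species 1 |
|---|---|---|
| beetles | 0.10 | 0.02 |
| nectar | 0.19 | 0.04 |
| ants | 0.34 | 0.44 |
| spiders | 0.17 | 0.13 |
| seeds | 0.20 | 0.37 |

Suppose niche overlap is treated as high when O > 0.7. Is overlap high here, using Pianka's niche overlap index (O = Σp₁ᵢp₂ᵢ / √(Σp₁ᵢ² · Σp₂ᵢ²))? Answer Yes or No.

Yes

Σ p₁ᵢp₂ᵢ = 0.0020 + 0.0076 + 0.1496 + 0.0221 + 0.0740 = 0.2553
Σp_1ᵢ² = 0.10² + 0.19² + 0.34² + 0.17² + 0.20² = 0.0100 + 0.0361 + 0.1156 + 0.0289 + 0.0400 = 0.2306
Σp_2ᵢ² = 0.02² + 0.04² + 0.44² + 0.13² + 0.37² = 0.0004 + 0.0016 + 0.1936 + 0.0169 + 0.1369 = 0.3494
O = 0.2553 / √(0.2306 × 0.3494) = 0.2553 / 0.28385 = 0.8994
O = 0.8994 > 0.7 → Yes.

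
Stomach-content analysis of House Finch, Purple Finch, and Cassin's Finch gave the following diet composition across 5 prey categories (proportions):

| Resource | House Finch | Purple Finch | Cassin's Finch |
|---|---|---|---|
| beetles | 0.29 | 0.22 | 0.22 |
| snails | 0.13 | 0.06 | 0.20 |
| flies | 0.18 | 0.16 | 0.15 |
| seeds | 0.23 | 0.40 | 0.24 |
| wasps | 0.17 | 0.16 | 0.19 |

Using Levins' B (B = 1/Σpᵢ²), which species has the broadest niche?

Σp_Housᵢ² = 0.29² + 0.13² + 0.18² + 0.23² + 0.17² = 0.0841 + 0.0169 + 0.0324 + 0.0529 + 0.0289 = 0.2152
B_Hous = 1 / 0.2152 = 4.6468
Σp_Purpᵢ² = 0.22² + 0.06² + 0.16² + 0.40² + 0.16² = 0.0484 + 0.0036 + 0.0256 + 0.1600 + 0.0256 = 0.2632
B_Purp = 1 / 0.2632 = 3.7994
Σp_Cassᵢ² = 0.22² + 0.20² + 0.15² + 0.24² + 0.19² = 0.0484 + 0.0400 + 0.0225 + 0.0576 + 0.0361 = 0.2046
B_Cass = 1 / 0.2046 = 4.8876
Highest B → broadest niche (most generalist): Cassin's Finch (B = 4.89).

Cassin's Finch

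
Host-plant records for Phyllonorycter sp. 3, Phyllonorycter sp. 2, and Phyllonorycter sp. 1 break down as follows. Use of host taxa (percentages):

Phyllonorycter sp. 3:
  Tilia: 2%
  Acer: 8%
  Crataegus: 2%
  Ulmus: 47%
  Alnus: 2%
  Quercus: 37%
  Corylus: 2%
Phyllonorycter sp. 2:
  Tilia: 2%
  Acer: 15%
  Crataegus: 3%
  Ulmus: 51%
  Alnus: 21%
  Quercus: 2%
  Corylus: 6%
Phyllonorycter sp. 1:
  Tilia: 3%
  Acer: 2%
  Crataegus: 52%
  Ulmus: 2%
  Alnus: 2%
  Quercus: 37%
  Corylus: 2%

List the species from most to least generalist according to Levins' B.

Convert percentages to proportions (divide by 100).
Σp_3ᵢ² = 0.02² + 0.08² + 0.02² + 0.47² + 0.02² + 0.37² + 0.02² = 0.0004 + 0.0064 + 0.0004 + 0.2209 + 0.0004 + 0.1369 + 0.0004 = 0.3658
B_3 = 1 / 0.3658 = 2.7337
Σp_2ᵢ² = 0.02² + 0.15² + 0.03² + 0.51² + 0.21² + 0.02² + 0.06² = 0.0004 + 0.0225 + 0.0009 + 0.2601 + 0.0441 + 0.0004 + 0.0036 = 0.3320
B_2 = 1 / 0.3320 = 3.0120
Σp_1ᵢ² = 0.03² + 0.02² + 0.52² + 0.02² + 0.02² + 0.37² + 0.02² = 0.0009 + 0.0004 + 0.2704 + 0.0004 + 0.0004 + 0.1369 + 0.0004 = 0.4098
B_1 = 1 / 0.4098 = 2.4402
Ranking by B (broadest → narrowest): Phyllonorycter sp. 2 (3.01) > Phyllonorycter sp. 3 (2.73) > Phyllonorycter sp. 1 (2.44)

Phyllonorycter sp. 2 > Phyllonorycter sp. 3 > Phyllonorycter sp. 1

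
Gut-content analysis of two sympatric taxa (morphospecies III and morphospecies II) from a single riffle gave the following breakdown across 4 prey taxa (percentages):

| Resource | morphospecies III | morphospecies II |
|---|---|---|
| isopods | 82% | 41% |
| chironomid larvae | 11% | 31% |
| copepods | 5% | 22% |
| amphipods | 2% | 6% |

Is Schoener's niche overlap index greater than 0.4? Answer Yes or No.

Convert percentages to proportions (divide by 100).
Σ|p₁ᵢ − p₂ᵢ| = 0.41 + 0.20 + 0.17 + 0.04 = 0.82
D = 1 − ½ × 0.82 = 1 − 0.410 = 0.5900
D = 0.5900 > 0.4 → Yes.

Yes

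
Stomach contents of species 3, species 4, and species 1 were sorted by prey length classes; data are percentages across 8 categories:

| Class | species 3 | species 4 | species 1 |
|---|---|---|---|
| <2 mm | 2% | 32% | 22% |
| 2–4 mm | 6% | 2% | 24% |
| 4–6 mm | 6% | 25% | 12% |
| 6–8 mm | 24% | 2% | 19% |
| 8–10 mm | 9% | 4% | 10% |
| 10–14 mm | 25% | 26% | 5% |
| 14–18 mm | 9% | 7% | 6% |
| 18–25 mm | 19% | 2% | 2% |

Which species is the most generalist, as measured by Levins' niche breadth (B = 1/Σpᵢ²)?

Convert percentages to proportions (divide by 100).
Σp_3ᵢ² = 0.02² + 0.06² + 0.06² + 0.24² + 0.09² + 0.25² + 0.09² + 0.19² = 0.0004 + 0.0036 + 0.0036 + 0.0576 + 0.0081 + 0.0625 + 0.0081 + 0.0361 = 0.1800
B_3 = 1 / 0.1800 = 5.5556
Σp_4ᵢ² = 0.32² + 0.02² + 0.25² + 0.02² + 0.04² + 0.26² + 0.07² + 0.02² = 0.1024 + 0.0004 + 0.0625 + 0.0004 + 0.0016 + 0.0676 + 0.0049 + 0.0004 = 0.2402
B_4 = 1 / 0.2402 = 4.1632
Σp_1ᵢ² = 0.22² + 0.24² + 0.12² + 0.19² + 0.10² + 0.05² + 0.06² + 0.02² = 0.0484 + 0.0576 + 0.0144 + 0.0361 + 0.0100 + 0.0025 + 0.0036 + 0.0004 = 0.1730
B_1 = 1 / 0.1730 = 5.7803
Highest B → broadest niche (most generalist): species 1 (B = 5.78).

species 1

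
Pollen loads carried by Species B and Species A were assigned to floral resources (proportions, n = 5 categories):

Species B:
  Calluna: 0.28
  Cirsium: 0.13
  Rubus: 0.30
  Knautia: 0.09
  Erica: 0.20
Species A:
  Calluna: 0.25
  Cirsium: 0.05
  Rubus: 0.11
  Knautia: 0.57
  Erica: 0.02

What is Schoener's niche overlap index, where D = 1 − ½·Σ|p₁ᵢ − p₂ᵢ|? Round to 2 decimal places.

0.52

Σ|p₁ᵢ − p₂ᵢ| = 0.03 + 0.08 + 0.19 + 0.48 + 0.18 = 0.96
D = 1 − ½ × 0.96 = 1 − 0.480 = 0.5200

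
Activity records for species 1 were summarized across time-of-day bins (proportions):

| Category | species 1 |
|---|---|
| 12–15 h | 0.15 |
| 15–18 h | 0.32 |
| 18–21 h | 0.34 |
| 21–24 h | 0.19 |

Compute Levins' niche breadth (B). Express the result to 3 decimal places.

3.615

Σpᵢ² = 0.15² + 0.32² + 0.34² + 0.19² = 0.0225 + 0.1024 + 0.1156 + 0.0361 = 0.2766
B = 1 / 0.2766 = 3.61533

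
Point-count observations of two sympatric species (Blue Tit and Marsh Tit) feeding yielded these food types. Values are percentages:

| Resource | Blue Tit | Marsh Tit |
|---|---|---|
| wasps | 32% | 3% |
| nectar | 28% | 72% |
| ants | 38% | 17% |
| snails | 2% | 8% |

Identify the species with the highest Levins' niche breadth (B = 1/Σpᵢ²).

Convert percentages to proportions (divide by 100).
Σp_Blueᵢ² = 0.32² + 0.28² + 0.38² + 0.02² = 0.1024 + 0.0784 + 0.1444 + 0.0004 = 0.3256
B_Blue = 1 / 0.3256 = 3.0713
Σp_Marsᵢ² = 0.03² + 0.72² + 0.17² + 0.08² = 0.0009 + 0.5184 + 0.0289 + 0.0064 = 0.5546
B_Mars = 1 / 0.5546 = 1.8031
Highest B → broadest niche (most generalist): Blue Tit (B = 3.07).

Blue Tit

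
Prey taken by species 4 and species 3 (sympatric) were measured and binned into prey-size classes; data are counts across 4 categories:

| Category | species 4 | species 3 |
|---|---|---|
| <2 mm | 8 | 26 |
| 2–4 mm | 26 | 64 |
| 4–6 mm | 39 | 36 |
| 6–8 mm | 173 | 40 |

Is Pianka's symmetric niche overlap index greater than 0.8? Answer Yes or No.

No

Proportions for species 4 (n=246): 8/246=0.0325, 26/246=0.1057, 39/246=0.1585, 173/246=0.7033
Proportions for species 3 (n=166): 26/166=0.1566, 64/166=0.3855, 36/166=0.2169, 40/166=0.2410
Σ p₁ᵢp₂ᵢ = 0.005090 + 0.040747 + 0.034379 + 0.169495 = 0.249711
Σp_1ᵢ² = 0.0325² + 0.1057² + 0.1585² + 0.7033² = 0.001056 + 0.011172 + 0.025122 + 0.494631 = 0.531981
Σp_2ᵢ² = 0.1566² + 0.3855² + 0.2169² + 0.2410² = 0.024524 + 0.148610 + 0.047046 + 0.058081 = 0.278261
O = 0.249711 / √(0.531981 × 0.278261) = 0.249711 / 0.3847461 = 0.6490
O = 0.6490 < 0.8 → No.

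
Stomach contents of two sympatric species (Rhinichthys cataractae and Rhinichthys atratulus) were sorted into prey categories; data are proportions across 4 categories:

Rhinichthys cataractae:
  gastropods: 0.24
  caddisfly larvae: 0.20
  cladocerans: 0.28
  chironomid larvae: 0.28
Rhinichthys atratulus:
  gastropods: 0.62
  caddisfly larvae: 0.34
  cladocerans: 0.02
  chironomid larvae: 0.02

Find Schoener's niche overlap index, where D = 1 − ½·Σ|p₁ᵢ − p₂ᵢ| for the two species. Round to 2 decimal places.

Σ|p₁ᵢ − p₂ᵢ| = 0.38 + 0.14 + 0.26 + 0.26 = 1.04
D = 1 − ½ × 1.04 = 1 − 0.520 = 0.4800

0.48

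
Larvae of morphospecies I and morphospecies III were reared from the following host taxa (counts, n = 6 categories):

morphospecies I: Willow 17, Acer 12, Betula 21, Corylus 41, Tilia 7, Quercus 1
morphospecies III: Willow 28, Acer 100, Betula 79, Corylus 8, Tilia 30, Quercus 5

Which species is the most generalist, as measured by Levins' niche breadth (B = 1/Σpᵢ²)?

Proportions for morphospecies I (n=99): 17/99=0.1717, 12/99=0.1212, 21/99=0.2121, 41/99=0.4141, 7/99=0.0707, 1/99=0.0101
Proportions for morphospecies III (n=250): 28/250=0.1120, 100/250=0.4000, 79/250=0.3160, 8/250=0.0320, 30/250=0.1200, 5/250=0.0200
Σp_Iᵢ² = 0.1717² + 0.1212² + 0.2121² + 0.4141² + 0.0707² + 0.0101² = 0.029481 + 0.014689 + 0.044986 + 0.171479 + 0.004998 + 0.000102 = 0.265735
B_I = 1 / 0.265735 = 3.7631
Σp_IIIᵢ² = 0.1120² + 0.4000² + 0.3160² + 0.0320² + 0.1200² + 0.0200² = 0.012544 + 0.160000 + 0.099856 + 0.001024 + 0.014400 + 0.000400 = 0.288224
B_III = 1 / 0.288224 = 3.4695
Highest B → broadest niche (most generalist): morphospecies I (B = 3.76).

morphospecies I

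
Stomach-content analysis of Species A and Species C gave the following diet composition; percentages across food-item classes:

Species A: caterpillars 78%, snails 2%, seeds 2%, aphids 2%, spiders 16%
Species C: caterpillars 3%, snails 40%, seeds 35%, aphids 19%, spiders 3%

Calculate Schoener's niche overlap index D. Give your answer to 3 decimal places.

Convert percentages to proportions (divide by 100).
Σ|p₁ᵢ − p₂ᵢ| = 0.75 + 0.38 + 0.33 + 0.17 + 0.13 = 1.76
D = 1 − ½ × 1.76 = 1 − 0.880 = 0.12000

0.120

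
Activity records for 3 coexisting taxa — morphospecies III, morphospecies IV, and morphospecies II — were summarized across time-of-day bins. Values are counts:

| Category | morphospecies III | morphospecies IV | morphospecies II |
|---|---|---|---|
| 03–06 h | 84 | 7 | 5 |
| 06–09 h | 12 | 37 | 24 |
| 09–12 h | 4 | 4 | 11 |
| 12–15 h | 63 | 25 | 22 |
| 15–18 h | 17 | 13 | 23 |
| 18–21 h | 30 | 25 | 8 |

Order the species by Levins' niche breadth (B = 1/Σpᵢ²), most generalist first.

Proportions for morphospecies III (n=210): 84/210=0.4000, 12/210=0.0571, 4/210=0.0190, 63/210=0.3000, 17/210=0.0810, 30/210=0.1429
Proportions for morphospecies IV (n=111): 7/111=0.0631, 37/111=0.3333, 4/111=0.0360, 25/111=0.2252, 13/111=0.1171, 25/111=0.2252
Proportions for morphospecies II (n=93): 5/93=0.0538, 24/93=0.2581, 11/93=0.1183, 22/93=0.2366, 23/93=0.2473, 8/93=0.0860
Σp_IIIᵢ² = 0.4000² + 0.0571² + 0.0190² + 0.3000² + 0.0810² + 0.1429² = 0.160000 + 0.003260 + 0.000361 + 0.090000 + 0.006561 + 0.020420 = 0.280602
B_III = 1 / 0.280602 = 3.5638
Σp_IVᵢ² = 0.0631² + 0.3333² + 0.0360² + 0.2252² + 0.1171² + 0.2252² = 0.003982 + 0.111089 + 0.001296 + 0.050715 + 0.013712 + 0.050715 = 0.231509
B_IV = 1 / 0.231509 = 4.3195
Σp_IIᵢ² = 0.0538² + 0.2581² + 0.1183² + 0.2366² + 0.2473² + 0.0860² = 0.002894 + 0.066616 + 0.013995 + 0.055980 + 0.061157 + 0.007396 = 0.208038
B_II = 1 / 0.208038 = 4.8068
Ranking by B (broadest → narrowest): morphospecies II (4.81) > morphospecies IV (4.32) > morphospecies III (3.56)

morphospecies II > morphospecies IV > morphospecies III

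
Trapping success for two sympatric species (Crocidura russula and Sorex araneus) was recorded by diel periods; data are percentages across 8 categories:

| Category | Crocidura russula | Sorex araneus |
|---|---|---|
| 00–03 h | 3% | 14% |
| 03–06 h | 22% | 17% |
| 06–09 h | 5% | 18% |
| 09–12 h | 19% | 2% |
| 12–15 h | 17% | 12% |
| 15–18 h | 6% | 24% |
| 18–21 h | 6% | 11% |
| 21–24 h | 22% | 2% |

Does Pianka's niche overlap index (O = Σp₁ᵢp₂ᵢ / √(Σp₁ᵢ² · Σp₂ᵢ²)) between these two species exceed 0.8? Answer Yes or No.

No

Convert percentages to proportions (divide by 100).
Σ p₁ᵢp₂ᵢ = 0.0042 + 0.0374 + 0.0090 + 0.0038 + 0.0204 + 0.0144 + 0.0066 + 0.0044 = 0.1002
Σp_1ᵢ² = 0.03² + 0.22² + 0.05² + 0.19² + 0.17² + 0.06² + 0.06² + 0.22² = 0.0009 + 0.0484 + 0.0025 + 0.0361 + 0.0289 + 0.0036 + 0.0036 + 0.0484 = 0.1724
Σp_2ᵢ² = 0.14² + 0.17² + 0.18² + 0.02² + 0.12² + 0.24² + 0.11² + 0.02² = 0.0196 + 0.0289 + 0.0324 + 0.0004 + 0.0144 + 0.0576 + 0.0121 + 0.0004 = 0.1658
O = 0.1002 / √(0.1724 × 0.1658) = 0.1002 / 0.16907 = 0.5927
O = 0.5927 < 0.8 → No.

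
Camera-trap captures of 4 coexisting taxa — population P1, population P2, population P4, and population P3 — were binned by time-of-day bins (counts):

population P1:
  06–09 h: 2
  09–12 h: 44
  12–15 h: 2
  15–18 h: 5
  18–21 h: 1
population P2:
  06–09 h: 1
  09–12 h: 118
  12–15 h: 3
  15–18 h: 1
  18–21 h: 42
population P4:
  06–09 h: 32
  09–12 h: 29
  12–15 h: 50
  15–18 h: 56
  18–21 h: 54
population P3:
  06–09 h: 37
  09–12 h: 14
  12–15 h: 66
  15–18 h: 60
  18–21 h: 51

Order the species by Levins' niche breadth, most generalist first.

Proportions for population P1 (n=54): 2/54=0.0370, 44/54=0.8148, 2/54=0.0370, 5/54=0.0926, 1/54=0.0185
Proportions for population P2 (n=165): 1/165=0.0061, 118/165=0.7152, 3/165=0.0182, 1/165=0.0061, 42/165=0.2545
Proportions for population P4 (n=221): 32/221=0.1448, 29/221=0.1312, 50/221=0.2262, 56/221=0.2534, 54/221=0.2443
Proportions for population P3 (n=228): 37/228=0.1623, 14/228=0.0614, 66/228=0.2895, 60/228=0.2632, 51/228=0.2237
Σp_P1ᵢ² = 0.0370² + 0.8148² + 0.0370² + 0.0926² + 0.0185² = 0.001369 + 0.663899 + 0.001369 + 0.008575 + 0.000342 = 0.675554
B_P1 = 1 / 0.675554 = 1.4803
Σp_P2ᵢ² = 0.0061² + 0.7152² + 0.0182² + 0.0061² + 0.2545² = 0.000037 + 0.511511 + 0.000331 + 0.000037 + 0.064770 = 0.576686
B_P2 = 1 / 0.576686 = 1.7340
Σp_P4ᵢ² = 0.1448² + 0.1312² + 0.2262² + 0.2534² + 0.2443² = 0.020967 + 0.017213 + 0.051166 + 0.064212 + 0.059682 = 0.213240
B_P4 = 1 / 0.213240 = 4.6896
Σp_P3ᵢ² = 0.1623² + 0.0614² + 0.2895² + 0.2632² + 0.2237² = 0.026341 + 0.003770 + 0.083810 + 0.069274 + 0.050042 = 0.233237
B_P3 = 1 / 0.233237 = 4.2875
Ranking by B (broadest → narrowest): population P4 (4.69) > population P3 (4.29) > population P2 (1.73) > population P1 (1.48)

population P4 > population P3 > population P2 > population P1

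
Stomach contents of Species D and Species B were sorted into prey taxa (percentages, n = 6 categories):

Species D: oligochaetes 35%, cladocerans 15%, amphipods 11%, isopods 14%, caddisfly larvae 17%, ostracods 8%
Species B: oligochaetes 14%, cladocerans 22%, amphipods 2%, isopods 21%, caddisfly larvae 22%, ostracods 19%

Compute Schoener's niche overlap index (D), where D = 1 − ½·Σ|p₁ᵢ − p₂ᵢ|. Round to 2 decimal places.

Convert percentages to proportions (divide by 100).
Σ|p₁ᵢ − p₂ᵢ| = 0.21 + 0.07 + 0.09 + 0.07 + 0.05 + 0.11 = 0.60
D = 1 − ½ × 0.60 = 1 − 0.300 = 0.7000

0.70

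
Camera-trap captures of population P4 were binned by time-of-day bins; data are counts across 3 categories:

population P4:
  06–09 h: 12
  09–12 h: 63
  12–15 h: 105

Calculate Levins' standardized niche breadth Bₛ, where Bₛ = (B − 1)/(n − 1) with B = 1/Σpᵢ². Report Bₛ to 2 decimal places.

0.57

Proportions for population P4 (n=180): 12/180=0.0667, 63/180=0.3500, 105/180=0.5833
Σpᵢ² = 0.0667² + 0.3500² + 0.5833² = 0.004449 + 0.122500 + 0.340239 = 0.467188
B = 1 / 0.467188 = 2.1405
Bₛ = (B − 1)/(n − 1) = (2.1405 − 1)/(3 − 1) = 1.1405/2 = 0.5703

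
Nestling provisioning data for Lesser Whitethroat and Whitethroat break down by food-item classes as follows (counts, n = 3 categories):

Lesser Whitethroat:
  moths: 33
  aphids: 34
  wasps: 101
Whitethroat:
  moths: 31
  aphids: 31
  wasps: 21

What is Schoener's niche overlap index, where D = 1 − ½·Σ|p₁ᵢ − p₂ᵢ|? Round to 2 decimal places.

Proportions for Lesser Whitethroat (n=168): 33/168=0.1964, 34/168=0.2024, 101/168=0.6012
Proportions for Whitethroat (n=83): 31/83=0.3735, 31/83=0.3735, 21/83=0.2530
Σ|p₁ᵢ − p₂ᵢ| = 0.1771 + 0.1711 + 0.3482 = 0.6964
D = 1 − ½ × 0.6964 = 1 − 0.34820 = 0.65180

0.65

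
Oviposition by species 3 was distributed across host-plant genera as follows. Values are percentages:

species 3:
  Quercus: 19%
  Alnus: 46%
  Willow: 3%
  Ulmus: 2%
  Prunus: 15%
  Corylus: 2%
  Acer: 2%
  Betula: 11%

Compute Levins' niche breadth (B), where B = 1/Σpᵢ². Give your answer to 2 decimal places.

Convert percentages to proportions (divide by 100).
Σpᵢ² = 0.19² + 0.46² + 0.03² + 0.02² + 0.15² + 0.02² + 0.02² + 0.11² = 0.0361 + 0.2116 + 0.0009 + 0.0004 + 0.0225 + 0.0004 + 0.0004 + 0.0121 = 0.2844
B = 1 / 0.2844 = 3.5162

3.52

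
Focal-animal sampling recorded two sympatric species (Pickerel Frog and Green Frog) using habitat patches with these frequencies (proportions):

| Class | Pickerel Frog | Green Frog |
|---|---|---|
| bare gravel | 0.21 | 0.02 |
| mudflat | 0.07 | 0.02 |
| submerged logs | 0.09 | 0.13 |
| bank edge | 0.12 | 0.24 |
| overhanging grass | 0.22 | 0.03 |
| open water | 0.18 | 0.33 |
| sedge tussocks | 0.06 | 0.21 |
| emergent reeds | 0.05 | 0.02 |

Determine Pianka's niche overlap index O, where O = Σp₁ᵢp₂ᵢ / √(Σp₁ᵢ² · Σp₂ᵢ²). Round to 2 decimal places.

Σ p₁ᵢp₂ᵢ = 0.0042 + 0.0014 + 0.0117 + 0.0288 + 0.0066 + 0.0594 + 0.0126 + 0.0010 = 0.1257
Σp_1ᵢ² = 0.21² + 0.07² + 0.09² + 0.12² + 0.22² + 0.18² + 0.06² + 0.05² = 0.0441 + 0.0049 + 0.0081 + 0.0144 + 0.0484 + 0.0324 + 0.0036 + 0.0025 = 0.1584
Σp_2ᵢ² = 0.02² + 0.02² + 0.13² + 0.24² + 0.03² + 0.33² + 0.21² + 0.02² = 0.0004 + 0.0004 + 0.0169 + 0.0576 + 0.0009 + 0.1089 + 0.0441 + 0.0004 = 0.2296
O = 0.1257 / √(0.1584 × 0.2296) = 0.1257 / 0.19071 = 0.6591

0.66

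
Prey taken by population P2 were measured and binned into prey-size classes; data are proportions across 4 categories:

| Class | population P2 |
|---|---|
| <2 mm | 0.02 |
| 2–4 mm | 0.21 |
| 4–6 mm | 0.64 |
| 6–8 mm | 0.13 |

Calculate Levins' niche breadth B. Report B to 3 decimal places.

2.123

Σpᵢ² = 0.02² + 0.21² + 0.64² + 0.13² = 0.0004 + 0.0441 + 0.4096 + 0.0169 = 0.4710
B = 1 / 0.4710 = 2.12314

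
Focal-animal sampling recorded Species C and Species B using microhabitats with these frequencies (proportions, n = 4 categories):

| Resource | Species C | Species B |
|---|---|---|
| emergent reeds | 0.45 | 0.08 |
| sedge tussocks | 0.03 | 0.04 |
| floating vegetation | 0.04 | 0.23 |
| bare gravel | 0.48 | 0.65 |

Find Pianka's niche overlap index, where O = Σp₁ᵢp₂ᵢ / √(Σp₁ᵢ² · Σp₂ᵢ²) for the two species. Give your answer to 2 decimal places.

0.78

Σ p₁ᵢp₂ᵢ = 0.0360 + 0.0012 + 0.0092 + 0.3120 = 0.3584
Σp_1ᵢ² = 0.45² + 0.03² + 0.04² + 0.48² = 0.2025 + 0.0009 + 0.0016 + 0.2304 = 0.4354
Σp_2ᵢ² = 0.08² + 0.04² + 0.23² + 0.65² = 0.0064 + 0.0016 + 0.0529 + 0.4225 = 0.4834
O = 0.3584 / √(0.4354 × 0.4834) = 0.3584 / 0.45877 = 0.7812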